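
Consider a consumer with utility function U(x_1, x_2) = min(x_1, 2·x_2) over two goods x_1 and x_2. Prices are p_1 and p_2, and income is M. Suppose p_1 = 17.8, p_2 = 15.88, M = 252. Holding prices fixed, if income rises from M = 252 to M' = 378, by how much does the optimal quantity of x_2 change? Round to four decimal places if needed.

Demand: x_1*(p_1,p_2,M) = 2·M/(2·p_1 + p_2), x_2* = M/(2·p_1 + p_2).
Here 2·17.8 + 15.88 = 51.48, giving x_2* = 4.8951.
At M' = 378: x_2* = 7.3427. Change: 7.3427 − 4.8951 = 2.4476.

Δx_2* = 2.4476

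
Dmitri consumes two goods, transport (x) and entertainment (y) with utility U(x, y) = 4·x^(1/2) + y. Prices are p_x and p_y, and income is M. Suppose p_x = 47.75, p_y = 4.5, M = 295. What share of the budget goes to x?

share on x = 0.0058

MU_x = 2/√x, MU_y = 1. Tangency: 2/√x = p_x/p_y.
Thus x* = (2·p_y/p_x)² — independent of M — with the rest of income spent on y.
Plugging in: x* = (2·4.5/47.75)² = 0.0355, y* = 65.1786.
Expenditure on x: 47.75·0.0355 = 1.6963; share = 0.0058.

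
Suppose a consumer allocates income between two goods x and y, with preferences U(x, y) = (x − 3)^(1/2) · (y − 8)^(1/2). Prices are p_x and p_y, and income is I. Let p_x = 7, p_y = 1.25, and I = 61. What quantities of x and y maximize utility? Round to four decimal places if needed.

x* = 5.1429, y* = 20

MRS = (y−8)/(x−3). Tangency with p_x/p_y gives y−8 = (p_x/p_y)·(x−3).
After buying the subsistence bundle (3, 8), a share 0.5 of the remaining income goes to x: x* = 3 + 0.5·(I − 3p_x − 8p_y)/p_x.
Discretionary income = 61 − 3·7 − 8·1.25 = 30; x* = 3 + 0.5·30/7 = 5.1429; y* = 8 + 0.5·30/1.25 = 20.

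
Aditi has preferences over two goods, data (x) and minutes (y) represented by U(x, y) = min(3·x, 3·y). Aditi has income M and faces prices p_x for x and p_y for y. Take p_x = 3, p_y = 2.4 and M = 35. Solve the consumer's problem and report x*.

x* = 6.4815

Here 3·3 + 3·2.4 = 16.2, giving x* = 6.4815.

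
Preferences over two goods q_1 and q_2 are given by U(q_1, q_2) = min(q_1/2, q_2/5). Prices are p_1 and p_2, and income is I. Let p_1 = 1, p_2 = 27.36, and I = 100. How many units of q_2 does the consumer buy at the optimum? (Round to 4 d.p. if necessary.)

Leontief preferences: the optimum is at the kink where q_1/2 = q_2/5, i.e. q_2 = (5/2)·q_1.
Budget: p_1·q_1 + p_2·(5/2)·q_1 = I, so (2·p_1 + 5·p_2)·q_1 = 2·I.
Demand: q_1*(p_1,p_2,I) = 2·I/(2·p_1 + 5·p_2), q_2* = 5·I/(2·p_1 + 5·p_2).
Here 2·1 + 5·27.36 = 138.8, giving q_2* = 3.6023.

q_2* = 3.6023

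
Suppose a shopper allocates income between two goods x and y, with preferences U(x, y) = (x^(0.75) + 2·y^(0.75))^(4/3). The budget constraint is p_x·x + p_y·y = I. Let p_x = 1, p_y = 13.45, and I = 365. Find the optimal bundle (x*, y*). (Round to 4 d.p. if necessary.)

x* = 362.6155, y* = 0.1773

From the CES first-order condition, (1/2)·(y/x)^(0.25) = p_x/p_y.
Hence y/x = (2·p_x/p_y)^(1/(0.25)), i.e. raised to the 4 power.
With the ratio pinned down, the budget gives x* = I/(p_x + p_y·(y/x)) and y* = (y/x)·x*.
Numerically y/x = 0.000489, so x* = 365/(1 + 13.45·0.000489) = 362.6155 and y* = 0.000489·362.6155 = 0.1773.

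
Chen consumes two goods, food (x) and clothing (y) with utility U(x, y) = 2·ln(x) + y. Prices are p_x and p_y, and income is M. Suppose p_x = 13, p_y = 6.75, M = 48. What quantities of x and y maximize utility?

x* = 1.0385, y* = 5.1111

So x*(p_x,p_y) = 2·p_y/p_x, independent of income; and y* = (M − 2·p_y)/p_y.
At the given prices: x* = 2·6.75/13 = 1.0385, and y* = 5.1111.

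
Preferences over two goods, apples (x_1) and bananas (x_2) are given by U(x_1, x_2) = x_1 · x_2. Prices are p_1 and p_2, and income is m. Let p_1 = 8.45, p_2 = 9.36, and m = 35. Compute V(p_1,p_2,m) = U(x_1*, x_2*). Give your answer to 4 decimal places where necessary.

Demand: x_1*(p_1,p_2,m) = 0.5·m/p_1 and x_2* = 0.5·m/p_2.
At p_1=8.45, p_2=9.36, m=35: x_1* = 0.5·35/8.45 = 2.071, x_2* = 1.8697.
Utility at the optimum: U(2.071, 1.8697) = 3.8721.

V = 3.8721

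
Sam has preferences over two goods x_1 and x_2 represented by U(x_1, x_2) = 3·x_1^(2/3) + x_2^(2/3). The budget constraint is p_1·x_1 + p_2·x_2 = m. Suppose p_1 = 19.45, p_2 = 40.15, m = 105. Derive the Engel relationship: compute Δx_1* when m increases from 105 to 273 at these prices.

Numerically x_2/x_1 = 0.004211, so x_1* = 105/(19.45 + 40.15·0.004211) = 5.3519.
At m' = 273: x_1* = 13.915. Change: 13.915 − 5.3519 = 8.5631.

Δx_1* = 8.5631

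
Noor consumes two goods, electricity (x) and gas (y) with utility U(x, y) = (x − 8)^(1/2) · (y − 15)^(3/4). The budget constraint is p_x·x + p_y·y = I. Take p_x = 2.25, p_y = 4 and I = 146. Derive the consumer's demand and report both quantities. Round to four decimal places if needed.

After buying the subsistence bundle (8, 15), a share 0.4 of the remaining income goes to x: x* = 8 + 0.4·(I − 8p_x − 15p_y)/p_x.
Discretionary income = 146 − 8·2.25 − 15·4 = 68; x* = 8 + 0.4·68/2.25 = 20.0889; y* = 15 + 0.6·68/4 = 25.2.

x* = 20.0889, y* = 25.2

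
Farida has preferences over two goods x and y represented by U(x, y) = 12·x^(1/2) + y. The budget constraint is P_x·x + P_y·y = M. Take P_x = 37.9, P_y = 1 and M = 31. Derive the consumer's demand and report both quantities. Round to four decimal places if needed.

x* = 0.0251, y* = 30.0501

Utility is quasi-linear in y; the FOC for x is 6/√x = P_x/P_y.
Solve: √x = 6·P_y/P_x, so x*(P_x,P_y) = (6·P_y/P_x)², and y* = (M − P_x·x*)/P_y.
Plugging in: x* = (6·1/37.9)² = 0.0251, y* = 30.0501.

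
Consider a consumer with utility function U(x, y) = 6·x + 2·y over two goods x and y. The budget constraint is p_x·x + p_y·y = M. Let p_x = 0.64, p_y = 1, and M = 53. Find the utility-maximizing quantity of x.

Linear utility — the consumer picks whichever good has higher MU/price: 6/0.64 = 9.375 vs 2/1 = 2.
x gives more utility per dollar, so spend all income on x: x* = M/p_x, y* = 0.
Numerically: x* = 82.8125, y* = 0.

x* = 82.8125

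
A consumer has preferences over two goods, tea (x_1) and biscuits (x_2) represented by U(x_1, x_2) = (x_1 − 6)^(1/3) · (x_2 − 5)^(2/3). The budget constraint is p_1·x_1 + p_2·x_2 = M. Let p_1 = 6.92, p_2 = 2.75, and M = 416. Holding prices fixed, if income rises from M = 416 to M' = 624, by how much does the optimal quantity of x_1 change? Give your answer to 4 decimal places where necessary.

After buying the subsistence bundle (6, 5), a share 1/3 of the remaining income goes to x_1: x_1* = 6 + 1/3·(M − 6p_1 − 5p_2)/p_1.
Discretionary income = 416 − 6·6.92 − 5·2.75 = 360.73; x_1* = 6 + 1/3·360.73/6.92 = 23.3762.
At M' = 624: x_1* = 33.3955. Change: 33.3955 − 23.3762 = 10.0193.

Δx_1* = 10.0193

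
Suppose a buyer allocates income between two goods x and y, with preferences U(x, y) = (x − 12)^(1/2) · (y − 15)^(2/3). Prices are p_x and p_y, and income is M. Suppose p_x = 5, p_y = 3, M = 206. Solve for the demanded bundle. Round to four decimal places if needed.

x* = 20.6571, y* = 34.2381

After buying the subsistence bundle (12, 15), a share 3/7 of the remaining income goes to x: x* = 12 + 3/7·(M − 12p_x − 15p_y)/p_x.
Discretionary income = 206 − 12·5 − 15·3 = 101; x* = 12 + 3/7·101/5 = 20.6571; y* = 15 + 4/7·101/3 = 34.2381.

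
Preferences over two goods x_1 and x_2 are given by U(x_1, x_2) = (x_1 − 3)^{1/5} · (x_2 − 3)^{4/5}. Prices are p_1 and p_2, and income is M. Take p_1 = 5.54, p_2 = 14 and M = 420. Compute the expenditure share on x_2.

MRS = (1/4)·(x_2−3)/(x_1−3). Tangency with p_1/p_2 gives x_2−3 = 4·(p_1/p_2)·(x_1−3).
Substituting into the budget: x_1* = 3 + 0.2·(M − 3·p_1 − 3·p_2)/p_1, and x_2* = 3 + 0.8·(…)/p_2.
Discretionary income = 420 − 3·5.54 − 3·14 = 361.38; x_1* = 3 + 0.2·361.38/5.54 = 16.0462; x_2* = 3 + 0.8·361.38/14 = 23.6503.
Expenditure on x_2: 14·23.6503 = 331.104; share = 0.7883.

share on x_2 = 0.7883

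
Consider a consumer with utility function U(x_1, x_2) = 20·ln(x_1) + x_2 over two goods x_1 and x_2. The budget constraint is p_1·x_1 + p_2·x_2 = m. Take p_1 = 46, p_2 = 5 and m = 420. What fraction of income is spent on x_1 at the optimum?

Set MRS = p_1/p_2: (20/x_1)/1 = p_1/p_2.
So x_1*(p_1,p_2) = 20·p_2/p_1, independent of income; and x_2* = (m − 20·p_2)/p_2.
At the given prices: x_1* = 20·5/46 = 2.1739, and x_2* = 64.
Expenditure on x_1: 46·2.1739 = 100; share = 0.2381.

share on x_1 = 0.2381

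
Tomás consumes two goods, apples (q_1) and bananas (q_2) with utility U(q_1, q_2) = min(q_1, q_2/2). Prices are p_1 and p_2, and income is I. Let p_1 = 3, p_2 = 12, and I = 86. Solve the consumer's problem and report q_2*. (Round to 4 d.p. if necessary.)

q_2* = 6.3704

With perfect complements, no substitution: consume in ratio q_1:q_2 = 1:2.
Budget: p_1·q_1 + p_2·2·q_1 = I, so (p_1 + 2·p_2)·q_1 = I.
Demand: q_1*(p_1,p_2,I) = I/(p_1 + 2·p_2), q_2* = 2·I/(p_1 + 2·p_2).
Here 3 + 2·12 = 27, giving q_2* = 6.3704.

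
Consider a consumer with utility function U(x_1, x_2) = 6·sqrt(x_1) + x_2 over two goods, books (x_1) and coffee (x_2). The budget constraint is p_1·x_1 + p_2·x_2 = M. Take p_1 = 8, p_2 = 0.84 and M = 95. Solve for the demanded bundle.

x_1* = 0.0992, x_2* = 112.1502

MU_x_1 = 3/√x_1, MU_x_2 = 1. Tangency: 3/√x_1 = p_1/p_2.
Solve: √x_1 = 3·p_2/p_1, so x_1*(p_1,p_2) = (3·p_2/p_1)², and x_2* = (M − p_1·x_1*)/p_2.
Plugging in: x_1* = (3·0.84/8)² = 0.0992, x_2* = 112.1502.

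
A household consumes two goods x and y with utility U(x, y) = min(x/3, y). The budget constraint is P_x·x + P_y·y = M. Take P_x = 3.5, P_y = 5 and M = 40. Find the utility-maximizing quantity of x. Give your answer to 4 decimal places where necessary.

Demand: x*(P_x,P_y,M) = 3·M/(3·P_x + P_y), y* = M/(3·P_x + P_y).
Here 3·3.5 + 5 = 15.5, giving x* = 7.7419.

x* = 7.7419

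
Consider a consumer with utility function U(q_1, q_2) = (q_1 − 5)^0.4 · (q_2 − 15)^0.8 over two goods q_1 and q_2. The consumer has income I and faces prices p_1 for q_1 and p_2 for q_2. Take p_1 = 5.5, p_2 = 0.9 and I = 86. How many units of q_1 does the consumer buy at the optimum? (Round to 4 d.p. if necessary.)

MRS = (1/2)·(q_2−15)/(q_1−5). Tangency with p_1/p_2 gives q_2−15 = 2·(p_1/p_2)·(q_1−5).
Substituting into the budget: q_1* = 5 + 1/3·(I − 5·p_1 − 15·p_2)/p_1, and q_2* = 15 + 2/3·(…)/p_2.
Discretionary income = 86 − 5·5.5 − 15·0.9 = 45; q_1* = 5 + 1/3·45/5.5 = 7.7273.

q_1* = 7.7273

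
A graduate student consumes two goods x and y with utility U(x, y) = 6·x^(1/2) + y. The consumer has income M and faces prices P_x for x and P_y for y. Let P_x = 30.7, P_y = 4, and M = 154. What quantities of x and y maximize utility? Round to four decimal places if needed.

Set MRS = P_x/P_y: 3·x^(−1/2) = P_x/P_y.
Solve: √x = 3·P_y/P_x, so x*(P_x,P_y) = (3·P_y/P_x)², and y* = (M − P_x·x*)/P_y.
Plugging in: x* = (3·4/30.7)² = 0.1528, y* = 37.3274.

x* = 0.1528, y* = 37.3274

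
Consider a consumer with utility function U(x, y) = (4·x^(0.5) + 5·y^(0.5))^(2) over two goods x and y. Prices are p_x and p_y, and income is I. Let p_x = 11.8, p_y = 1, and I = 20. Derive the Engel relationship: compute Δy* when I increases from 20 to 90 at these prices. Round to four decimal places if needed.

Δy* = 66.3987

Numerically y/x = 217.5625, so x* = 20/(11.8 + 1·217.5625) = 0.0872 and y* = 217.5625·0.0872 = 18.9711.
At I' = 90: y* = 85.3698. Change: 85.3698 − 18.9711 = 66.3987.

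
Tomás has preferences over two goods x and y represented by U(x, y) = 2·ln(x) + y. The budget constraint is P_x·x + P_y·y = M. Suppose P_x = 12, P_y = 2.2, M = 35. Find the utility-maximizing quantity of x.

x* = 0.3667

MU_x = 2/x, MU_y = 1. Tangency: 2/x = P_x/P_y.
So x*(P_x,P_y) = 2·P_y/P_x, independent of income; and y* = (M − 2·P_y)/P_y.
At the given prices: x* = 2·2.2/12 = 0.3667.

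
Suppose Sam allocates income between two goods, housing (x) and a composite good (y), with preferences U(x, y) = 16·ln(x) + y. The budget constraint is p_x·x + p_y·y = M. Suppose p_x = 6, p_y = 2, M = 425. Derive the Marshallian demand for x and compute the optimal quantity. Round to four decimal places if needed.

Set MRS = p_x/p_y: (16/x)/1 = p_x/p_y.
So x*(p_x,p_y) = 16·p_y/p_x, independent of income; and y* = (M − 16·p_y)/p_y.
At the given prices: x* = 16·2/6 = 5.3333.

x* = 5.3333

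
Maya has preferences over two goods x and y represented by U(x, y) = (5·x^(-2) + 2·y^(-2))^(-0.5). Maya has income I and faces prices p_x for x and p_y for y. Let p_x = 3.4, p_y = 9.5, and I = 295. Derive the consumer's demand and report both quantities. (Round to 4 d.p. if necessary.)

x* = 35.2463, y* = 18.4382

MRS = MU_x/MU_y = (5/2)·(y/x)^(3). Set equal to p_x/p_y.
Solve for the ratio: y/x = [(2/5)·p_x/p_y]^(1/3).
With the ratio pinned down, the budget gives x* = I/(p_x + p_y·(y/x)) and y* = (y/x)·x*.
Numerically y/x = 0.523125, so x* = 295/(3.4 + 9.5·0.523125) = 35.2463 and y* = 0.523125·35.2463 = 18.4382.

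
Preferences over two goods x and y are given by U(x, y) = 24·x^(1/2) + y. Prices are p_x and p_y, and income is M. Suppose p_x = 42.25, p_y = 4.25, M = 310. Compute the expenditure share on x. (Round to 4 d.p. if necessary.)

Utility is quasi-linear in y; the FOC for x is 12/√x = p_x/p_y.
Thus x* = (12·p_y/p_x)² — independent of M — with the rest of income spent on y.
Plugging in: x* = (12·4.25/42.25)² = 1.4571, y* = 58.456.
Expenditure on x: 42.25·1.4571 = 61.5621; share = 0.1986.

share on x = 0.1986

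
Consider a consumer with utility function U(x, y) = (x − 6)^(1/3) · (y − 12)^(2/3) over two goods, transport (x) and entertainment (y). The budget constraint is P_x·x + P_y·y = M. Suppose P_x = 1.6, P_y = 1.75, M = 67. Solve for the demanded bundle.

This is Cobb-Douglas in (x−6, y−12): tangency gives 1/3·P_y·(y−12) = 2/3·P_x·(x−6).
Substituting into the budget: x* = 6 + 1/3·(M − 6·P_x − 12·P_y)/P_x, and y* = 12 + 2/3·(…)/P_y.
Discretionary income = 67 − 6·1.6 − 12·1.75 = 36.4; x* = 6 + 1/3·36.4/1.6 = 13.5833; y* = 12 + 2/3·36.4/1.75 = 25.8667.

x* = 13.5833, y* = 25.8667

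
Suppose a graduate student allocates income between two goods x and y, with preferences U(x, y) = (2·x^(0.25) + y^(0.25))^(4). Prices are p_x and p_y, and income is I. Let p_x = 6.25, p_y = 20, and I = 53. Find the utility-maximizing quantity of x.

x* = 6.6808

MU_x ∝ 2·x^(-0.75), MU_y ∝ y^(-0.75), so MRS = 2·(y/x)^(0.75) = p_x/p_y.
Hence y/x = ((1/2)·p_x/p_y)^(1/(0.75)), i.e. raised to the 4/3 power.
With the ratio pinned down, the budget gives x* = I/(p_x + p_y·(y/x)) and y* = (y/x)·x*.
Numerically y/x = 0.084158, so x* = 53/(6.25 + 20·0.084158) = 6.6808.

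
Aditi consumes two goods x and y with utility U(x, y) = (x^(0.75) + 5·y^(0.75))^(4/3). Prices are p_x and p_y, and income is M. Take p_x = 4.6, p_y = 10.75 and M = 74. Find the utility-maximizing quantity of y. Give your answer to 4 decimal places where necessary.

Substitute y = (y/x)·x into the budget: x* = M/(p_x + p_y·(y/x)).
Numerically y/x = 20.954509, so x* = 74/(4.6 + 10.75·20.954509) = 0.3219 and y* = 20.954509·0.3219 = 6.746.

y* = 6.746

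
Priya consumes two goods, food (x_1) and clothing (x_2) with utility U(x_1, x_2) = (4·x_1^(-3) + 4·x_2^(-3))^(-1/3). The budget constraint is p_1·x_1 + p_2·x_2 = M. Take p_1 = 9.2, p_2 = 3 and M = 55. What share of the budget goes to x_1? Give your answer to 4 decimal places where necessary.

share on x_1 = 0.6986

MRS = MU_x_1/MU_x_2 = (x_2/x_1)^(4). Set equal to p_1/p_2.
Solve for the ratio: x_2/x_1 = [p_1/p_2]^(0.25).
Substitute x_2 = (x_2/x_1)·x_1 into the budget: x_1* = M/(p_1 + p_2·(x_2/x_1)).
Numerically x_2/x_1 = 1.323325, so x_1* = 55/(9.2 + 3·1.323325) = 4.1762 and x_2* = 1.323325·4.1762 = 5.5264.
Expenditure on x_1: 9.2·4.1762 = 38.4207; share = 0.6986.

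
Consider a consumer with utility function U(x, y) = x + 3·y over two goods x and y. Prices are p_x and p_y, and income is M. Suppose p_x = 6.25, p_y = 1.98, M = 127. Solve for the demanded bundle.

Linear utility — the consumer picks whichever good has higher MU/price: 1/6.25 = 0.16 vs 3/1.98 = 1.5152.
y gives more utility per dollar, so spend all income on y: y* = M/p_y, x* = 0.
Numerically: x* = 0, y* = 64.1414.

x* = 0, y* = 64.1414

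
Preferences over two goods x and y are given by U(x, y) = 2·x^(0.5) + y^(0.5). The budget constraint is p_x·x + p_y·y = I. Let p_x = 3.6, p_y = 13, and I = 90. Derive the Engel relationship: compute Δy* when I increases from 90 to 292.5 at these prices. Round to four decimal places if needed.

MRS = MU_x/MU_y = 2·(y/x)^(0.5). Set equal to p_x/p_y.
Hence y/x = ((1/2)·p_x/p_y)^(1/(0.5)), i.e. raised to the 2 power.
With the ratio pinned down, the budget gives x* = I/(p_x + p_y·(y/x)) and y* = (y/x)·x*.
Numerically y/x = 0.019172, so x* = 90/(3.6 + 13·0.019172) = 23.3813 and y* = 0.019172·23.3813 = 0.4483.
At I' = 292.5: y* = 1.4568. Change: 1.4568 − 0.4483 = 1.0086.

Δy* = 1.0086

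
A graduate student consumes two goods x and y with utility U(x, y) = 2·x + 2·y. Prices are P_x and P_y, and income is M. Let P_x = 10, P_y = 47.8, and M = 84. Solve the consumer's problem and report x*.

x gives more utility per dollar, so spend all income on x: x* = M/P_x, y* = 0.
Numerically: x* = 8.4, y* = 0.

x* = 8.4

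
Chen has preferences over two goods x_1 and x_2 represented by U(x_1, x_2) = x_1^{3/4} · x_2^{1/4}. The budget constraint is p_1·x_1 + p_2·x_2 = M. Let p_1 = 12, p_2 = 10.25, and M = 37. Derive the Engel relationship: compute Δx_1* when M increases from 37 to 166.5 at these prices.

Demand: x_1*(p_1,p_2,M) = 0.75·M/p_1 and x_2* = 0.25·M/p_2.
At p_1=12, p_2=10.25, M=37: x_1* = 0.75·37/12 = 2.3125.
At M' = 166.5: x_1* = 10.4062. Change: 10.4062 − 2.3125 = 8.0938.

Δx_1* = 8.0938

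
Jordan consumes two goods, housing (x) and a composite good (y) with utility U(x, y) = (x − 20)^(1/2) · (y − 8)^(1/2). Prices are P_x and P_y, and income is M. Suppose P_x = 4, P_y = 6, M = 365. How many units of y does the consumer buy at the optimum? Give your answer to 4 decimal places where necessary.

MRS = (y−8)/(x−20). Tangency with P_x/P_y gives y−8 = (P_x/P_y)·(x−20).
After buying the subsistence bundle (20, 8), a share 0.5 of the remaining income goes to x: x* = 20 + 0.5·(M − 20P_x − 8P_y)/P_x.
Discretionary income = 365 − 20·4 − 8·6 = 237; y* = 8 + 0.5·237/6 = 27.75.

y* = 27.75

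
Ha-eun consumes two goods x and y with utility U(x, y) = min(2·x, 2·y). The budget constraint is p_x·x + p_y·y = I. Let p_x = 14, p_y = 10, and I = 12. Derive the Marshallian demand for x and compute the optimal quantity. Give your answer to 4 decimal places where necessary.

Leontief preferences: the optimum is at the kink where x/2 = y/2, i.e. y = x.
Budget: p_x·x + p_y·x = I, so (2·p_x + 2·p_y)·x = 2·I.
Demand: x*(p_x,p_y,I) = 2·I/(2·p_x + 2·p_y), y* = 2·I/(2·p_x + 2·p_y).
Here 2·14 + 2·10 = 48, giving x* = 0.5.

x* = 0.5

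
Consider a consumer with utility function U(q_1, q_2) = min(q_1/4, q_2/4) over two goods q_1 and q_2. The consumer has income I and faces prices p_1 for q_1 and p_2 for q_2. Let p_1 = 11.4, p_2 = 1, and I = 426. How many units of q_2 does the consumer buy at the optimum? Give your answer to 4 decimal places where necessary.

With perfect complements, no substitution: consume in ratio q_1:q_2 = 4:4.
Budget: p_1·q_1 + p_2·q_1 = I, so (4·p_1 + 4·p_2)·q_1 = 4·I.
Demand: q_1*(p_1,p_2,I) = 4·I/(4·p_1 + 4·p_2), q_2* = 4·I/(4·p_1 + 4·p_2).
Here 4·11.4 + 4·1 = 49.6, giving q_2* = 34.3548.

q_2* = 34.3548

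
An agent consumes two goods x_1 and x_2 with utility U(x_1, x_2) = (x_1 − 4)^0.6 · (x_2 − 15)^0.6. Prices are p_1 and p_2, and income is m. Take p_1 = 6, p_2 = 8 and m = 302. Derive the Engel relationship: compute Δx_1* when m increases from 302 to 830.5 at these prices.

Δx_1* = 44.0417

MRS = (x_2−15)/(x_1−4). Tangency with p_1/p_2 gives x_2−15 = (p_1/p_2)·(x_1−4).
After buying the subsistence bundle (4, 15), a share 0.5 of the remaining income goes to x_1: x_1* = 4 + 0.5·(m − 4p_1 − 15p_2)/p_1.
Discretionary income = 302 − 4·6 − 15·8 = 158; x_1* = 4 + 0.5·158/6 = 17.1667.
At m' = 830.5: x_1* = 61.2083. Change: 61.2083 − 17.1667 = 44.0417.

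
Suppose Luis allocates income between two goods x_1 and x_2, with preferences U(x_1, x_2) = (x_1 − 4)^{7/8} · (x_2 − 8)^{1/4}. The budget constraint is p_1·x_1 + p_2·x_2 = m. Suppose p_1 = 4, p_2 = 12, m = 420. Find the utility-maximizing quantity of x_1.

MRS = (7/2)·(x_2−8)/(x_1−4). Tangency with p_1/p_2 gives x_2−8 = (2/7)·(p_1/p_2)·(x_1−4).
Substituting into the budget: x_1* = 4 + 7/9·(m − 4·p_1 − 8·p_2)/p_1, and x_2* = 8 + 2/9·(…)/p_2.
Discretionary income = 420 − 4·4 − 8·12 = 308; x_1* = 4 + 7/9·308/4 = 63.8889.

x_1* = 63.8889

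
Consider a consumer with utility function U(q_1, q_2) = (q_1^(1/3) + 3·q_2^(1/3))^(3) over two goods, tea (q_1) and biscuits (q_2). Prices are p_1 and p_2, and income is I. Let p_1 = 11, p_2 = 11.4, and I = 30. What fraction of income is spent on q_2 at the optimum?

share on q_2 = 0.8362

MRS = MU_q_1/MU_q_2 = (1/3)·(q_2/q_1)^(2/3). Set equal to p_1/p_2.
Solve for the ratio: q_2/q_1 = [3·p_1/p_2]^(1.5).
With the ratio pinned down, the budget gives q_1* = I/(p_1 + p_2·(q_2/q_1)) and q_2* = (q_2/q_1)·q_1*.
Numerically q_2/q_1 = 4.925084, so q_1* = 30/(11 + 11.4·4.925084) = 0.4468 and q_2* = 4.925084·0.4468 = 2.2005.
Expenditure on q_2: 11.4·2.2005 = 25.0853; share = 0.8362.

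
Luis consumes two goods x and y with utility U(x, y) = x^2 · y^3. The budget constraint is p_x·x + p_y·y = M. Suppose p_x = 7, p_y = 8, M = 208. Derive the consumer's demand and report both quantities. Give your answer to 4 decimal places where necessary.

x* = 11.8857, y* = 15.6

The MRS is (2/3)·y/x. Set MRS = p_x/p_y.
So 2·p_y·y = 3·p_x·x; combined with the budget, a share 0.4 of income goes to x.
Demand: x*(p_x,p_y,M) = 0.4·M/p_x and y* = 0.6·M/p_y.
At p_x=7, p_y=8, M=208: x* = 0.4·208/7 = 11.8857, y* = 15.6.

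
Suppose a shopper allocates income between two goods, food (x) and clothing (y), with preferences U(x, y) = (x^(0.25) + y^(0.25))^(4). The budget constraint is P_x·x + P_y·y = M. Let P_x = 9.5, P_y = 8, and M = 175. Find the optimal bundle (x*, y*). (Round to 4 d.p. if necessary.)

MRS = MU_x/MU_y = (y/x)^(0.75). Set equal to P_x/P_y.
Solve for the ratio: y/x = [P_x/P_y]^(4/3).
With the ratio pinned down, the budget gives x* = M/(P_x + P_y·(y/x)) and y* = (y/x)·x*.
Numerically y/x = 1.25751, so x* = 175/(9.5 + 8·1.25751) = 8.9468 and y* = 1.25751·8.9468 = 11.2507.

x* = 8.9468, y* = 11.2507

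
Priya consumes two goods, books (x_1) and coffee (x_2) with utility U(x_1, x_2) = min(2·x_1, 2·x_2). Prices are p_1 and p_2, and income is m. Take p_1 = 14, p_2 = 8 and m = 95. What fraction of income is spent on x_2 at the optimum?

Leontief preferences: the optimum is at the kink where x_1/2 = x_2/2, i.e. x_2 = x_1.
Budget: p_1·x_1 + p_2·x_1 = m, so (2·p_1 + 2·p_2)·x_1 = 2·m.
Demand: x_1*(p_1,p_2,m) = 2·m/(2·p_1 + 2·p_2), x_2* = 2·m/(2·p_1 + 2·p_2).
Here 2·14 + 2·8 = 44, giving x_1* = 4.3182 and x_2* = 4.3182.
Expenditure on x_2: 8·4.3182 = 34.5455; share = 0.3636.

share on x_2 = 0.3636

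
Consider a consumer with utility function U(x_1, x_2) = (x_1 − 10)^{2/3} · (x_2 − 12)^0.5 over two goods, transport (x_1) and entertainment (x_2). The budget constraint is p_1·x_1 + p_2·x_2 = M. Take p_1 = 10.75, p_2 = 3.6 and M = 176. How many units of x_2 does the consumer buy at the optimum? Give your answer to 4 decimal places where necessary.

x_2* = 15.0119

Let x_1' = x_1−10, x_2' = x_2−12. MRS = (4/3)·x_2'/x_1' = p_1/p_2.
Substituting into the budget: x_1* = 10 + 4/7·(M − 10·p_1 − 12·p_2)/p_1, and x_2* = 12 + 3/7·(…)/p_2.
Discretionary income = 176 − 10·10.75 − 12·3.6 = 25.3; x_2* = 12 + 3/7·25.3/3.6 = 15.0119.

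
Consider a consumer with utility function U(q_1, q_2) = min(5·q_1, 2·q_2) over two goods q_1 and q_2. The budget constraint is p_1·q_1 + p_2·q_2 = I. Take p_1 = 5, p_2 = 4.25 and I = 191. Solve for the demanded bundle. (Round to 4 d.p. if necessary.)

q_1* = 12.224, q_2* = 30.56

Demand: q_1*(p_1,p_2,I) = 2·I/(2·p_1 + 5·p_2), q_2* = 5·I/(2·p_1 + 5·p_2).
Here 2·5 + 5·4.25 = 31.25, giving q_1* = 12.224 and q_2* = 30.56.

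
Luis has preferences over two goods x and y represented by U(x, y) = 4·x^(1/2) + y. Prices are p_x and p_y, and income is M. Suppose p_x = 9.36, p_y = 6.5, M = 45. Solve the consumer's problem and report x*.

Utility is quasi-linear in y; the FOC for x is 2/√x = p_x/p_y.
Solve: √x = 2·p_y/p_x, so x*(p_x,p_y) = (2·p_y/p_x)², and y* = (M − p_x·x*)/p_y.
Plugging in: x* = (2·6.5/9.36)² = 1.929.

x* = 1.929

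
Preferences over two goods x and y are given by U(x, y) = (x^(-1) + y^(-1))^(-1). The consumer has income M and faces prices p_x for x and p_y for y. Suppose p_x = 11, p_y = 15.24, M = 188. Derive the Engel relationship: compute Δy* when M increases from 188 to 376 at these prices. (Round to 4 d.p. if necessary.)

MRS = MU_x/MU_y = (y/x)^(2). Set equal to p_x/p_y.
Solve for the ratio: y/x = [p_x/p_y]^(0.5).
Substitute y = (y/x)·x into the budget: x* = M/(p_x + p_y·(y/x)).
Numerically y/x = 0.849579, so x* = 188/(11 + 15.24·0.849579) = 7.8505 and y* = 0.849579·7.8505 = 6.6696.
At M' = 376: y* = 13.3392. Change: 13.3392 − 6.6696 = 6.6696.

Δy* = 6.6696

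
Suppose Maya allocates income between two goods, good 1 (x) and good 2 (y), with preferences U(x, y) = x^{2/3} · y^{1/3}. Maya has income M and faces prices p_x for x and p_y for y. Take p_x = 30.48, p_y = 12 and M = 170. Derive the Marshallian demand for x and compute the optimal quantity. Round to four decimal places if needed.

x* = 3.7183

Demand: x*(p_x,p_y,M) = 2/3·M/p_x and y* = 1/3·M/p_y.
At p_x=30.48, p_y=12, M=170: x* = 2/3·170/30.48 = 3.7183.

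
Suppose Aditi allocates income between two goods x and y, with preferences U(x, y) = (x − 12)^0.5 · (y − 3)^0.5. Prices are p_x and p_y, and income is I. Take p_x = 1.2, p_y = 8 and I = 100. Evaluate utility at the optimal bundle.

Let x' = x−12, y' = y−3. MRS = y'/x' = p_x/p_y.
After buying the subsistence bundle (12, 3), a share 0.5 of the remaining income goes to x: x* = 12 + 0.5·(I − 12p_x − 3p_y)/p_x.
Discretionary income = 100 − 12·1.2 − 3·8 = 61.6; x* = 12 + 0.5·61.6/1.2 = 37.6667; y* = 3 + 0.5·61.6/8 = 6.85.
Utility at the optimum: U(37.6667, 6.85) = 9.9407.

V = 9.9407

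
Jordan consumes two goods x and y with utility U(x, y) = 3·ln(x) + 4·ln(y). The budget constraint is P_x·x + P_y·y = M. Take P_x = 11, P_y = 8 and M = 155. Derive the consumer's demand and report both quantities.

At P_x=11, P_y=8, M=155: x* = 3/7·155/11 = 6.039, y* = 11.0714.

x* = 6.039, y* = 11.0714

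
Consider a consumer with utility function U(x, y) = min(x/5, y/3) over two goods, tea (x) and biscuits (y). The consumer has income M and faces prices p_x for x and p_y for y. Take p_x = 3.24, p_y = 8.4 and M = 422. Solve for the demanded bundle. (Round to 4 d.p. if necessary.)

x* = 50.9662, y* = 30.5797

With perfect complements, no substitution: consume in ratio x:y = 5:3.
Budget: p_x·x + p_y·(3/5)·x = M, so (5·p_x + 3·p_y)·x = 5·M.
Demand: x*(p_x,p_y,M) = 5·M/(5·p_x + 3·p_y), y* = 3·M/(5·p_x + 3·p_y).
Here 5·3.24 + 3·8.4 = 41.4, giving x* = 50.9662 and y* = 30.5797.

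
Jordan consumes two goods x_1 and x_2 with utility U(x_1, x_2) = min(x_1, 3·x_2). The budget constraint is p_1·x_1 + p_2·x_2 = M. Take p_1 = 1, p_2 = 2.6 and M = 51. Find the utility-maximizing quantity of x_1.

x_1* = 27.3214

Leontief preferences: the optimum is at the kink where x_1/3 = x_2/1, i.e. x_2 = (1/3)·x_1.
Budget: p_1·x_1 + p_2·(1/3)·x_1 = M, so (3·p_1 + p_2)·x_1 = 3·M.
Demand: x_1*(p_1,p_2,M) = 3·M/(3·p_1 + p_2), x_2* = M/(3·p_1 + p_2).
Here 3·1 + 2.6 = 5.6, giving x_1* = 27.3214.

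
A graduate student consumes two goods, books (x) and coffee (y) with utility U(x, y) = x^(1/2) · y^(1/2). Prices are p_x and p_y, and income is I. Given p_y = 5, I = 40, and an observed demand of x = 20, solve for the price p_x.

p_x = 1

Tangency: MRS = y/x = p_x/p_y.
So 0.5·p_y·y = 0.5·p_x·x; combined with the budget, a share 0.5 of income goes to x.
Demand: x*(p_x,p_y,I) = 0.5·I/p_x and y* = 0.5·I/p_y.
Set x* = 20 in the demand function and solve for p_x: p_x = 1.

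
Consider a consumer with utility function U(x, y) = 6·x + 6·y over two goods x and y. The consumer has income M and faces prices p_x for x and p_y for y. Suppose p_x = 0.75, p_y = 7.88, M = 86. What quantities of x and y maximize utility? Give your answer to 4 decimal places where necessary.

Linear utility — the consumer picks whichever good has higher MU/price: 6/0.75 = 8 vs 6/7.88 = 0.7614.
x gives more utility per dollar, so spend all income on x: x* = M/p_x, y* = 0.
Numerically: x* = 114.6667, y* = 0.

x* = 114.6667, y* = 0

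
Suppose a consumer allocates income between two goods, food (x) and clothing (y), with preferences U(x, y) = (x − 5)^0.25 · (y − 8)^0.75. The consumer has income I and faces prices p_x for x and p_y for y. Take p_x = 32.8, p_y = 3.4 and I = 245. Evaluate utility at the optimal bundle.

This is Cobb-Douglas in (x−5, y−8): tangency gives 0.25·p_y·(y−8) = 0.75·p_x·(x−5).
After buying the subsistence bundle (5, 8), a share 0.25 of the remaining income goes to x: x* = 5 + 0.25·(I − 5p_x − 8p_y)/p_x.
Discretionary income = 245 − 5·32.8 − 8·3.4 = 53.8; x* = 5 + 0.25·53.8/32.8 = 5.4101; y* = 8 + 0.75·53.8/3.4 = 19.8676.
Utility at the optimum: U(5.4101, 19.8676) = 5.1166.

V = 5.1166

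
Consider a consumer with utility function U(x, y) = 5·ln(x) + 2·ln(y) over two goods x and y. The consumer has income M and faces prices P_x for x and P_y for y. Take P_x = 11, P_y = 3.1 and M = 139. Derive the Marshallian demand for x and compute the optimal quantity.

x* = 9.026

Demand: x*(P_x,P_y,M) = 5/7·M/P_x and y* = 2/7·M/P_y.
At P_x=11, P_y=3.1, M=139: x* = 5/7·139/11 = 9.026.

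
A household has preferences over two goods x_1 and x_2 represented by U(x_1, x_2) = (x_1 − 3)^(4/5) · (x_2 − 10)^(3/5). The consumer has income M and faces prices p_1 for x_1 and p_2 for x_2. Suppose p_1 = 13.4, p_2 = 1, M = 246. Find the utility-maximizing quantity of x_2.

Let x_1' = x_1−3, x_2' = x_2−10. MRS = (4/3)·x_2'/x_1' = p_1/p_2.
Substituting into the budget: x_1* = 3 + 4/7·(M − 3·p_1 − 10·p_2)/p_1, and x_2* = 10 + 3/7·(…)/p_2.
Discretionary income = 246 − 3·13.4 − 10·1 = 195.8; x_2* = 10 + 3/7·195.8/1 = 93.9143.

x_2* = 93.9143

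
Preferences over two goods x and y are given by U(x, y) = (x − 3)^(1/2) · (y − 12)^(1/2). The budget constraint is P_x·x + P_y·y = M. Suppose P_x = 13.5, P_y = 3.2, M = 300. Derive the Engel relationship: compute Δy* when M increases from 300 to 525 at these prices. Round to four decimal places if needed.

Δy* = 35.1562

Let x' = x−3, y' = y−12. MRS = y'/x' = P_x/P_y.
Substituting into the budget: x* = 3 + 0.5·(M − 3·P_x − 12·P_y)/P_x, and y* = 12 + 0.5·(…)/P_y.
Discretionary income = 300 − 3·13.5 − 12·3.2 = 221.1; y* = 12 + 0.5·221.1/3.2 = 46.5469.
At M' = 525: y* = 81.7031. Change: 81.7031 − 46.5469 = 35.1562.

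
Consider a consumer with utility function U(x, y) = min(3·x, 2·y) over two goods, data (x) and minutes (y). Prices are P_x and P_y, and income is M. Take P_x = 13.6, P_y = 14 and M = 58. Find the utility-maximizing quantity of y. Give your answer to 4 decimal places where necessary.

With perfect complements, no substitution: consume in ratio x:y = 2:3.
Budget: P_x·x + P_y·(3/2)·x = M, so (2·P_x + 3·P_y)·x = 2·M.
Demand: x*(P_x,P_y,M) = 2·M/(2·P_x + 3·P_y), y* = 3·M/(2·P_x + 3·P_y).
Here 2·13.6 + 3·14 = 69.2, giving y* = 2.5145.

y* = 2.5145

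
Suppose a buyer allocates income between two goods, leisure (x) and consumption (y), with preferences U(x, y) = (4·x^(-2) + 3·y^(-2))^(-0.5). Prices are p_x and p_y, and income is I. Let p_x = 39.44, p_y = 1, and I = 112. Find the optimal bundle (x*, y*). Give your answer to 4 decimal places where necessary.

Numerically y/x = 3.092664, so x* = 112/(39.44 + 1·3.092664) = 2.6333 and y* = 3.092664·2.6333 = 8.1438.

x* = 2.6333, y* = 8.1438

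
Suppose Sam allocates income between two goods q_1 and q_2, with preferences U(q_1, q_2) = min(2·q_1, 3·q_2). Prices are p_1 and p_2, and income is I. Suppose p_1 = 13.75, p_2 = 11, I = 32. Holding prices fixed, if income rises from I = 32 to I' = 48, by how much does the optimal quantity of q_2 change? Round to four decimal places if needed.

Δq_2* = 0.5059

Demand: q_1*(p_1,p_2,I) = 3·I/(3·p_1 + 2·p_2), q_2* = 2·I/(3·p_1 + 2·p_2).
Here 3·13.75 + 2·11 = 63.25, giving q_2* = 1.0119.
At I' = 48: q_2* = 1.5178. Change: 1.5178 − 1.0119 = 0.5059.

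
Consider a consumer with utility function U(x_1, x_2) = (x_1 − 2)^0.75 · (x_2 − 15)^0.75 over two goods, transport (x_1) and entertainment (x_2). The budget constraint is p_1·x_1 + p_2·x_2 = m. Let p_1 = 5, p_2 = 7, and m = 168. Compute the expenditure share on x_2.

MRS = (x_2−15)/(x_1−2). Tangency with p_1/p_2 gives x_2−15 = (p_1/p_2)·(x_1−2).
Substituting into the budget: x_1* = 2 + 0.5·(m − 2·p_1 − 15·p_2)/p_1, and x_2* = 15 + 0.5·(…)/p_2.
Discretionary income = 168 − 2·5 − 15·7 = 53; x_1* = 2 + 0.5·53/5 = 7.3; x_2* = 15 + 0.5·53/7 = 18.7857.
Expenditure on x_2: 7·18.7857 = 131.5; share = 0.7827.

share on x_2 = 0.7827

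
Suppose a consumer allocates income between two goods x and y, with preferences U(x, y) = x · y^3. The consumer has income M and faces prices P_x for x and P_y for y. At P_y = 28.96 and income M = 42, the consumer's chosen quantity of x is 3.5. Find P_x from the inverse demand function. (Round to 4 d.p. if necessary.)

P_x = 3

The MRS is (1/3)·y/x. Set MRS = P_x/P_y.
Rearranging, P_y·y = 3·P_x·x. Substituting into the budget gives P_x·x·(1 + 3) = M.
Demand: x*(P_x,P_y,M) = 0.25·M/P_x and y* = 0.75·M/P_y.
Set x* = 3.5 in the demand function and solve for P_x: P_x = 3.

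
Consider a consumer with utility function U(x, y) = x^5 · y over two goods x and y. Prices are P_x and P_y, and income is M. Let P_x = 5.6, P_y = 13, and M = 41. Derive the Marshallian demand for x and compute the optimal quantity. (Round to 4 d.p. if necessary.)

Demand: x*(P_x,P_y,M) = 5/6·M/P_x and y* = 1/6·M/P_y.
At P_x=5.6, P_y=13, M=41: x* = 5/6·41/5.6 = 6.1012.

x* = 6.1012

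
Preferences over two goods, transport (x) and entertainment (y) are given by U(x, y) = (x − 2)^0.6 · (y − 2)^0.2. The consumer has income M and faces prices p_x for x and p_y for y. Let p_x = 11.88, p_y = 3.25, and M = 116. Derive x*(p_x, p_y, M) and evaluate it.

After buying the subsistence bundle (2, 2), a share 0.75 of the remaining income goes to x: x* = 2 + 0.75·(M − 2p_x − 2p_y)/p_x.
Discretionary income = 116 − 2·11.88 − 2·3.25 = 85.74; x* = 2 + 0.75·85.74/11.88 = 7.4129.

x* = 7.4129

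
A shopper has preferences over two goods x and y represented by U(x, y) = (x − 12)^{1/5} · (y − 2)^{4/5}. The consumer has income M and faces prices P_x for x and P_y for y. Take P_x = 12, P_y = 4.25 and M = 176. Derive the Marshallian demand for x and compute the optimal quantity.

MRS = (1/4)·(y−2)/(x−12). Tangency with P_x/P_y gives y−2 = 4·(P_x/P_y)·(x−12).
Substituting into the budget: x* = 12 + 0.2·(M − 12·P_x − 2·P_y)/P_x, and y* = 2 + 0.8·(…)/P_y.
Discretionary income = 176 − 12·12 − 2·4.25 = 23.5; x* = 12 + 0.2·23.5/12 = 12.3917.

x* = 12.3917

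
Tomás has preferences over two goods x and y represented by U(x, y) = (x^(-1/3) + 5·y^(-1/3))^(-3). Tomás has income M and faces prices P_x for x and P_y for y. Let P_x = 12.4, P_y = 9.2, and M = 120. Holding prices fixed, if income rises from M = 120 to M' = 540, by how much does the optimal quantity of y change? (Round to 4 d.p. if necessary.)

MRS = MU_x/MU_y = (1/5)·(y/x)^(4/3). Set equal to P_x/P_y.
Hence y/x = (5·P_x/P_y)^(1/(4/3)), i.e. raised to the 0.75 power.
With the ratio pinned down, the budget gives x* = M/(P_x + P_y·(y/x)) and y* = (y/x)·x*.
Numerically y/x = 4.182663, so x* = 120/(12.4 + 9.2·4.182663) = 2.3585 and y* = 4.182663·2.3585 = 9.8647.
At M' = 540: y* = 44.391. Change: 44.391 − 9.8647 = 34.5264.

Δy* = 34.5264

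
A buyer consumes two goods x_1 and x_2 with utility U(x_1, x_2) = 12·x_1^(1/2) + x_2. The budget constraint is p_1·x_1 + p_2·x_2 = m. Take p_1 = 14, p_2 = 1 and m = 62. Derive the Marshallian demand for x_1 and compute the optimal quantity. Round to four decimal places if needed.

x_1* = 0.1837

Plugging in: x_1* = (6·1/14)² = 0.1837.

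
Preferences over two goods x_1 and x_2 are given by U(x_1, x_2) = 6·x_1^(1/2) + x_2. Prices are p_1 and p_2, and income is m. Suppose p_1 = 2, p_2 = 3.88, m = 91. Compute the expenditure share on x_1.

Thus x_1* = (3·p_2/p_1)² — independent of m — with the rest of income spent on x_2.
Plugging in: x_1* = (3·3.88/2)² = 33.8724, x_2* = 5.9936.
Expenditure on x_1: 2·33.8724 = 67.7448; share = 0.7444.

share on x_1 = 0.7444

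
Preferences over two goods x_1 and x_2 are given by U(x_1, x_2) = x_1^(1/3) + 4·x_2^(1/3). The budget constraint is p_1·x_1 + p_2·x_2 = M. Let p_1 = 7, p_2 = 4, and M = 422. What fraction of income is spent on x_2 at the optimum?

share on x_2 = 0.9137

MU_x_1 ∝ x_1^(-2/3), MU_x_2 ∝ 4·x_2^(-2/3), so MRS = (1/4)·(x_2/x_1)^(2/3) = p_1/p_2.
Solve for the ratio: x_2/x_1 = [4·p_1/p_2]^(1.5).
Substitute x_2 = (x_2/x_1)·x_1 into the budget: x_1* = M/(p_1 + p_2·(x_2/x_1)).
Numerically x_2/x_1 = 18.520259, so x_1* = 422/(7 + 4·18.520259) = 5.2047 and x_2* = 18.520259·5.2047 = 96.3918.
Expenditure on x_2: 4·96.3918 = 385.5673; share = 0.9137.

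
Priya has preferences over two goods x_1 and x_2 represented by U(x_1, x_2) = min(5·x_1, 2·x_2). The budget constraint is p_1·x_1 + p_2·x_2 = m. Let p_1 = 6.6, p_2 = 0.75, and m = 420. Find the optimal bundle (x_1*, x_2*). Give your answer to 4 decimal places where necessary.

x_1* = 49.5575, x_2* = 123.8938

With perfect complements, no substitution: consume in ratio x_1:x_2 = 2:5.
Budget: p_1·x_1 + p_2·(5/2)·x_1 = m, so (2·p_1 + 5·p_2)·x_1 = 2·m.
Demand: x_1*(p_1,p_2,m) = 2·m/(2·p_1 + 5·p_2), x_2* = 5·m/(2·p_1 + 5·p_2).
Here 2·6.6 + 5·0.75 = 16.95, giving x_1* = 49.5575 and x_2* = 123.8938.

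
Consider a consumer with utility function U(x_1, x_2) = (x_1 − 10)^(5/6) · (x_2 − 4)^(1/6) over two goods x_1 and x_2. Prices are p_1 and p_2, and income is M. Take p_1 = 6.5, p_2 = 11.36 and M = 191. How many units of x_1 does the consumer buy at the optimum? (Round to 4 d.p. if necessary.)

x_1* = 20.3282

This is Cobb-Douglas in (x_1−10, x_2−4): tangency gives 5/6·p_2·(x_2−4) = 1/6·p_1·(x_1−10).
Substituting into the budget: x_1* = 10 + 5/6·(M − 10·p_1 − 4·p_2)/p_1, and x_2* = 4 + 1/6·(…)/p_2.
Discretionary income = 191 − 10·6.5 − 4·11.36 = 80.56; x_1* = 10 + 5/6·80.56/6.5 = 20.3282.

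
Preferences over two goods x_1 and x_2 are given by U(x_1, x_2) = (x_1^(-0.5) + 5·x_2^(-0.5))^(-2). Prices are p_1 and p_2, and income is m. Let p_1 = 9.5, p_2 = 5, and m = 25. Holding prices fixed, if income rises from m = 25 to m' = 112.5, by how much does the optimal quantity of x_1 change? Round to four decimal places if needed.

Substitute x_2 = (x_2/x_1)·x_1 into the budget: x_1* = m/(p_1 + p_2·(x_2/x_1)).
Numerically x_2/x_1 = 4.48555, so x_1* = 25/(9.5 + 5·4.48555) = 0.783.
At m' = 112.5: x_1* = 3.5236. Change: 3.5236 − 0.783 = 2.7406.

Δx_1* = 2.7406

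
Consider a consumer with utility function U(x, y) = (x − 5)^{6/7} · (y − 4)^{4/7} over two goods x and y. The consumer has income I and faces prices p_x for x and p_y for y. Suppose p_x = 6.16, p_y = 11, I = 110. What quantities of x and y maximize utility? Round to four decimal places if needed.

x* = 8.4286, y* = 5.28

Let x' = x−5, y' = y−4. MRS = (3/2)·y'/x' = p_x/p_y.
After buying the subsistence bundle (5, 4), a share 0.6 of the remaining income goes to x: x* = 5 + 0.6·(I − 5p_x − 4p_y)/p_x.
Discretionary income = 110 − 5·6.16 − 4·11 = 35.2; x* = 5 + 0.6·35.2/6.16 = 8.4286; y* = 4 + 0.4·35.2/11 = 5.28.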